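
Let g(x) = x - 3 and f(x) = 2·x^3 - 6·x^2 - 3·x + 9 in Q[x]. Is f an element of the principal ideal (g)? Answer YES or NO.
In Q[x] the ideal (g) consists of all multiples of g, so f ∈ (g) iff g | f, i.e. iff the remainder of f on division by g is 0. Divide f by g (g is monic, so eliminate the leading term of the running remainder at each step):
  leading term 2·x^3: subtract (2·x^2)·g(x) = 2·x^3 - 6·x^2, leaving 9 - 3·x
  leading term -3·x: subtract (-3)·g(x) = 9 - 3·x, leaving 0
The remainder is 0, so f(x) = g(x) · h(x) with h(x) = 2·x^2 - 3. Hence g | f, i.e. f ∈ (g).

Final answer: YES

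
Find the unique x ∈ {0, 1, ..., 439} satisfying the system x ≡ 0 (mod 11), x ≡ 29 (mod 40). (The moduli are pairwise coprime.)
x ≡ 429 (mod 440); the representative in [0, 440) is 429

The moduli 11, 40 are pairwise coprime, so by the CRT there is a unique solution mod 11·40 = 440.
Solve by successive substitution. Start with x ≡ 0 (mod 11).
  Combine with x ≡ 29 (mod 40): write x = 11·t and require 11·t ≡ 29 (mod 40). Since 11^(−1) ≡ 11 (mod 40), t ≡ 11·29 ≡ 39 (mod 40). So x ≡ 11·39 = 429 (mod 440).
Unique solution in [0, 440): x = 429.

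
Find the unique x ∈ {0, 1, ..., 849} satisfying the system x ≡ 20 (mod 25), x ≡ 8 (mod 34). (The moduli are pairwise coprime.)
The moduli 25, 34 are pairwise coprime, so by the CRT there is a unique solution mod 25·34 = 850.
Solve by successive substitution. Start with x ≡ 20 (mod 25).
  Combine with x ≡ 8 (mod 34): write x = 20 + 25·t and require 20 + 25·t ≡ 8 (mod 34), i.e. 25·t ≡ 8 − 20 ≡ 22 (mod 34). Since 25^(−1) ≡ 15 (mod 34), t ≡ 15·22 ≡ 24 (mod 34). So x ≡ 20 + 25·24 = 620 (mod 850).
Unique solution in [0, 850): x = 620.

Final answer: x ≡ 620 (mod 850); the representative in [0, 850) is 620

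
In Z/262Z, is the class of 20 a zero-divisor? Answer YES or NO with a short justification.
gcd(20, 262) = 2 > 1, so 20 is not a unit in Z/262Z. In Z/nZ every nonzero non-unit is a zero-divisor: explicitly, take b = 262/gcd = 131 ≠ 0 (mod 262); then 20·131 = 2620 = 10·262, i.e. 20·131 ≡ 0 (mod 262). So 20 is a zero-divisor.

Final answer: YES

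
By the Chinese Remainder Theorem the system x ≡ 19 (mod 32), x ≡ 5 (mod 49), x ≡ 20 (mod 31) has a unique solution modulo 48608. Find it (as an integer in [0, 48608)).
x ≡ 36755 (mod 48608); the representative in [0, 48608) is 36755

The moduli 32, 49, 31 are pairwise coprime, so by the CRT there is a unique solution mod 32·49·31 = 48608.
Solve by successive substitution. Start with x ≡ 19 (mod 32).
  Combine with x ≡ 5 (mod 49): write x = 19 + 32·t and require 19 + 32·t ≡ 5 (mod 49), i.e. 32·t ≡ 5 − 19 ≡ 35 (mod 49). Since 32^(−1) ≡ 23 (mod 49), t ≡ 23·35 ≡ 21 (mod 49). So x ≡ 19 + 32·21 = 691 (mod 1568).
  Combine with x ≡ 20 (mod 31): write x = 691 + 1568·t and require 691 + 1568·t ≡ 20 (mod 31), i.e. 1568·t ≡ 20 − 691 ≡ 11 (mod 31). Since 1568^(−1) ≡ 19 (mod 31) (1568 ≡ 18 (mod 31)), t ≡ 19·11 ≡ 23 (mod 31). So x ≡ 691 + 1568·23 = 36755 (mod 48608).
Unique solution in [0, 48608): x = 36755.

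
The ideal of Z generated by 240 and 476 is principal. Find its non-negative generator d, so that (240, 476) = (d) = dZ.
(240, 476) = (4); d = 4

In the PID Z, (a, b) is generated by gcd(a, b). Compute gcd(476, 240) with the extended Euclidean algorithm, tracking rows (r, s, t) with s·476 + t·240 = r:
  row A: (476, 1, 0)   [1·476 + 0·240 = 476]
  row B: (240, 0, 1)   [0·476 + 1·240 = 240]
  476 = 1·240 + 236   → row C = row A − 1·row B = (236, 1, −1)   [check: 1·476 − 1·240 = 236]
  240 = 1·236 + 4   → row D = row B − 1·row C = (4, −1, 2)   [check: −1·476 + 2·240 = 4]
  236 = 59·4 + 0   → remainder 0, stop. gcd = 4 (last nonzero row D).
So gcd(240, 476) = 4, with Bézout identity −1·476 + 2·240 = 4. Containment (⊇): the Bézout identity exhibits 4 as an element of (240, 476), giving (4) ⊆ (240, 476). Containment (⊆): since 4 | 240 and 4 | 476 (240 = 4·60, 476 = 4·119), every Z-linear combination of 240 and 476 is divisible by 4, so (240, 476) ⊆ (4). Therefore (240, 476) = (4), d = 4.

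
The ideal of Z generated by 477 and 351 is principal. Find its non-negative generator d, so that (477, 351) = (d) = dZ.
In the PID Z, (a, b) is generated by gcd(a, b). Compute gcd(477, 351) with the extended Euclidean algorithm, tracking rows (r, s, t) with s·477 + t·351 = r:
  row A: (477, 1, 0)   [1·477 + 0·351 = 477]
  row B: (351, 0, 1)   [0·477 + 1·351 = 351]
  477 = 1·351 + 126   → row C = row A − 1·row B = (126, 1, −1)   [check: 1·477 − 1·351 = 126]
  351 = 2·126 + 99   → row D = row B − 2·row C = (99, −2, 3)   [check: −2·477 + 3·351 = 99]
  126 = 1·99 + 27   → row E = row C − 1·row D = (27, 3, −4)   [check: 3·477 − 4·351 = 27]
  99 = 3·27 + 18   → row F = row D − 3·row E = (18, −11, 15)   [check: −11·477 + 15·351 = 18]
  27 = 1·18 + 9   → row G = row E − 1·row F = (9, 14, −19)   [check: 14·477 − 19·351 = 9]
  18 = 2·9 + 0   → remainder 0, stop. gcd = 9 (last nonzero row G).
So gcd(477, 351) = 9, with Bézout identity 14·477 − 19·351 = 9. Containment (⊇): the Bézout identity exhibits 9 as an element of (477, 351), giving (9) ⊆ (477, 351). Containment (⊆): since 9 | 477 and 9 | 351 (477 = 9·53, 351 = 9·39), every Z-linear combination of 477 and 351 is divisible by 9, so (477, 351) ⊆ (9). Therefore (477, 351) = (9), d = 9.

Final answer: (477, 351) = (9); d = 9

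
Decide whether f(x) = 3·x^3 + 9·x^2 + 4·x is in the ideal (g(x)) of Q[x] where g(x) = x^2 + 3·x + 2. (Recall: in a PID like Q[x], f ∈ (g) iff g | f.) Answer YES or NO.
NO

In Q[x] the ideal (g) consists of all multiples of g, so f ∈ (g) iff g | f, i.e. iff the remainder of f on division by g is 0. Divide f by g (g is monic, so eliminate the leading term of the running remainder at each step):
  leading term 3·x^3: subtract (3·x)·g(x) = 3·x^3 + 9·x^2 + 6·x, leaving -2·x
The remainder r(x) = -2·x ≠ 0 (and deg r < deg g), so g ∤ f, i.e. f ∉ (g).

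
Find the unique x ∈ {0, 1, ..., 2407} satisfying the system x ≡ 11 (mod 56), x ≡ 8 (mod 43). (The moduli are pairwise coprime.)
x ≡ 739 (mod 2408); the representative in [0, 2408) is 739

The moduli 56, 43 are pairwise coprime, so by the CRT there is a unique solution mod 56·43 = 2408.
Solve by successive substitution. Start with x ≡ 11 (mod 56).
  Combine with x ≡ 8 (mod 43): write x = 11 + 56·t and require 11 + 56·t ≡ 8 (mod 43), i.e. 56·t ≡ 8 − 11 ≡ 40 (mod 43). Since 56^(−1) ≡ 10 (mod 43) (56 ≡ 13 (mod 43)), t ≡ 10·40 ≡ 13 (mod 43). So x ≡ 11 + 56·13 = 739 (mod 2408).
Unique solution in [0, 2408): x = 739.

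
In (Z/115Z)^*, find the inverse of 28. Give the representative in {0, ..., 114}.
28^(−1) ≡ 37 (mod 115)

Apply the extended Euclidean algorithm to (115, 28), tracking rows (r, s, t) with s·115 + t·28 = r. Each division r_prev = q·r_cur + r_new produces the new row as (previous row) − q·(current row):
  row A: (115, 1, 0)   [1·115 + 0·28 = 115]
  row B: (28, 0, 1)   [0·115 + 1·28 = 28]
  115 = 4·28 + 3   → row C = row A − 4·row B = (3, 1, −4)   [check: 1·115 − 4·28 = 3]
  28 = 9·3 + 1   → row D = row B − 9·row C = (1, −9, 37)   [check: −9·115 + 37·28 = 1]
  3 = 3·1 + 0   → remainder 0, stop. gcd = 1 (last nonzero row D).
The gcd is 1, so 28 is invertible mod 115. The last nonzero row gives −9·115 + 37·28 = 1, so t = 37. So 28^(−1) ≡ 37 (mod 115). Verify: 28 · 37 = 1036 ≡ 1 (mod 115). ✓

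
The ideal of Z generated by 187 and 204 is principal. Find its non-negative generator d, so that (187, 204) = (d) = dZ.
In the PID Z, (a, b) is generated by gcd(a, b). Compute gcd(204, 187) with the extended Euclidean algorithm, tracking rows (r, s, t) with s·204 + t·187 = r:
  row A: (204, 1, 0)   [1·204 + 0·187 = 204]
  row B: (187, 0, 1)   [0·204 + 1·187 = 187]
  204 = 1·187 + 17   → row C = row A − 1·row B = (17, 1, −1)   [check: 1·204 − 1·187 = 17]
  187 = 11·17 + 0   → remainder 0, stop. gcd = 17 (last nonzero row C).
So gcd(187, 204) = 17, with Bézout identity 1·204 − 1·187 = 17. Containment (⊇): the Bézout identity exhibits 17 as an element of (187, 204), giving (17) ⊆ (187, 204). Containment (⊆): since 17 | 187 and 17 | 204 (187 = 17·11, 204 = 17·12), every Z-linear combination of 187 and 204 is divisible by 17, so (187, 204) ⊆ (17). Therefore (187, 204) = (17), d = 17.

Final answer: (187, 204) = (17); d = 17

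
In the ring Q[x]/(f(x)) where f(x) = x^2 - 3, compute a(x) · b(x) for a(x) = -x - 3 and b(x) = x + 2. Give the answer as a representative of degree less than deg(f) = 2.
a · b ≡ -5·x - 9 (mod f(x))

First multiply in Q[x] without reducing: a · b = -x^2 - 5·x - 6. Now divide by f(x) = x^2 - 3, eliminating the leading term at each step:
  leading term -x^2: subtract (-1)·f(x) = 3 - x^2, leaving -5·x - 9
The degree is now < 2, so this is the remainder. Hence a · b ≡ -5·x - 9 in Q[x]/(f).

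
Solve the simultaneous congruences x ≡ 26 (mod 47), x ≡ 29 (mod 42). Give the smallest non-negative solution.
x ≡ 449 (mod 1974); the representative in [0, 1974) is 449

The moduli 47, 42 are pairwise coprime, so by the CRT there is a unique solution mod 47·42 = 1974.
Solve by successive substitution. Start with x ≡ 26 (mod 47).
  Combine with x ≡ 29 (mod 42): write x = 26 + 47·t and require 26 + 47·t ≡ 29 (mod 42), i.e. 47·t ≡ 29 − 26 ≡ 3 (mod 42). Since 47^(−1) ≡ 17 (mod 42) (47 ≡ 5 (mod 42)), t ≡ 17·3 ≡ 9 (mod 42). So x ≡ 26 + 47·9 = 449 (mod 1974).
Unique solution in [0, 1974): x = 449.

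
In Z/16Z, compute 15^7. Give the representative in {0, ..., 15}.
Use repeated squaring. Binary(7) = 111. Walk through the bits of the exponent 7 left-to-right: at each bit after the leading one, square the running value, then multiply by 15 if the bit is 1 (always reducing mod 16):
  bit 1 = 1 (leading): start with 15.
  bit 2 = 1: square 15^2 = 225 ≡ 1; bit is 1, so multiply 1·15 = 15 (mod 16).
  bit 3 = 1: square 15^2 = 225 ≡ 1; bit is 1, so multiply 1·15 = 15 (mod 16).
Final value: 15^7 ≡ 15 (mod 16).

Final answer: 15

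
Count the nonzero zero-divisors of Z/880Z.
Z/880Z has 559 nonzero zero-divisors

In Z/880Z each nonzero element is either a unit (gcd with 880 is 1) or a zero-divisor (gcd > 1). The number of units is φ(880): factorise 880 = 2^4 · 5 · 11, so φ(880) = (2^4 − 2^3) · (5 − 1) · (11 − 1) = 8 · 4 · 10 = 320. The nonzero elements number 880 − 1 = 879. Hence the nonzero zero-divisors number 879 − 320 = 559.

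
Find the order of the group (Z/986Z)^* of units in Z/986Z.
(Z/986Z)^* consists of the classes a with gcd(a, 986) = 1, so its order is φ(986). φ is multiplicative, with φ(p^e) = p^e − p^(e−1). Factorise 986 = 2 · 17 · 29. Then
  φ(986) = (2 − 1) · (17 − 1) · (29 − 1) = 1 · 16 · 28 = 448.
Thus |(Z/986Z)^*| = 448.

Final answer: |(Z/986Z)^*| = 448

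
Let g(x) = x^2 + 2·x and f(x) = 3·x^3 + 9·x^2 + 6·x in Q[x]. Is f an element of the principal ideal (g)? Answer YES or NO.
YES

In Q[x] the ideal (g) consists of all multiples of g, so f ∈ (g) iff g | f, i.e. iff the remainder of f on division by g is 0. Divide f by g (g is monic, so eliminate the leading term of the running remainder at each step):
  leading term 3·x^3: subtract (3·x)·g(x) = 3·x^3 + 6·x^2, leaving 3·x^2 + 6·x
  leading term 3·x^2: subtract (3)·g(x) = 3·x^2 + 6·x, leaving 0
The remainder is 0, so f(x) = g(x) · h(x) with h(x) = 3·x + 3. Hence g | f, i.e. f ∈ (g).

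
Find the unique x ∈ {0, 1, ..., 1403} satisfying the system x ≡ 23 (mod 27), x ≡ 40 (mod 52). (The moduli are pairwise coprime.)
x ≡ 1184 (mod 1404); the representative in [0, 1404) is 1184

The moduli 27, 52 are pairwise coprime, so by the CRT there is a unique solution mod 27·52 = 1404.
Solve by successive substitution. Start with x ≡ 23 (mod 27).
  Combine with x ≡ 40 (mod 52): write x = 23 + 27·t and require 23 + 27·t ≡ 40 (mod 52), i.e. 27·t ≡ 40 − 23 ≡ 17 (mod 52). Since 27^(−1) ≡ 27 (mod 52), t ≡ 27·17 ≡ 43 (mod 52). So x ≡ 23 + 27·43 = 1184 (mod 1404).
Unique solution in [0, 1404): x = 1184.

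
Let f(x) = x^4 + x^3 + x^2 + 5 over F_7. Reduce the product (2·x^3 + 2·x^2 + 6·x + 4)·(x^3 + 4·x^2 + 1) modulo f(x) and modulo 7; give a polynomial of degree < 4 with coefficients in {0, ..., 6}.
Multiply as integer polynomials: a · b = 2·x^6 + 10·x^5 + 14·x^4 + 30·x^3 + 18·x^2 + 6·x + 4. Reducing coefficients mod 7: a · b ≡ 2·x^6 + 3·x^5 + 2·x^3 + 4·x^2 + 6·x + 4. Now divide by f(x) = x^4 + x^3 + x^2 + 5 in F_7[x], eliminating the leading term at each step:
  leading term 2·x^6: subtract (2·x^2)·f(x) = 2·x^6 + 2·x^5 + 2·x^4 + 3·x^2, leaving x^5 + 5·x^4 + 2·x^3 + x^2 + 6·x + 4 (coefficients mod 7)
  leading term x^5: subtract (x)·f(x) = x^5 + x^4 + x^3 + 5·x, leaving 4·x^4 + x^3 + x^2 + x + 4 (coefficients mod 7)
  leading term 4·x^4: subtract (4)·f(x) = 4·x^4 + 4·x^3 + 4·x^2 + 6, leaving 4·x^3 + 4·x^2 + x + 5 (coefficients mod 7)
The degree is now < 4, so this is the remainder. Hence a · b ≡ 4·x^3 + 4·x^2 + x + 5 in F_7[x]/(f).

Final answer: a · b ≡ 4·x^3 + 4·x^2 + x + 5 (mod f(x))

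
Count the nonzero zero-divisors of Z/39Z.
In Z/39Z each nonzero element is either a unit (gcd with 39 is 1) or a zero-divisor (gcd > 1). The number of units is φ(39): factorise 39 = 3 · 13, so φ(39) = (3 − 1) · (13 − 1) = 2 · 12 = 24. The nonzero elements number 39 − 1 = 38. Hence the nonzero zero-divisors number 38 − 24 = 14.

Final answer: Z/39Z has 14 nonzero zero-divisors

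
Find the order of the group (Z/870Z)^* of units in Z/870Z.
(Z/870Z)^* consists of the classes a with gcd(a, 870) = 1, so its order is φ(870). φ is multiplicative, with φ(p^e) = p^e − p^(e−1). Factorise 870 = 2 · 3 · 5 · 29. Then
  φ(870) = (2 − 1) · (3 − 1) · (5 − 1) · (29 − 1) = 1 · 2 · 4 · 28 = 224.
Thus |(Z/870Z)^*| = 224.

Final answer: |(Z/870Z)^*| = 224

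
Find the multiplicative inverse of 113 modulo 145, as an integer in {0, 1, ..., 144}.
113^(−1) ≡ 77 (mod 145)

Apply the extended Euclidean algorithm to (145, 113), tracking rows (r, s, t) with s·145 + t·113 = r. Each division r_prev = q·r_cur + r_new produces the new row as (previous row) − q·(current row):
  row A: (145, 1, 0)   [1·145 + 0·113 = 145]
  row B: (113, 0, 1)   [0·145 + 1·113 = 113]
  145 = 1·113 + 32   → row C = row A − 1·row B = (32, 1, −1)   [check: 1·145 − 1·113 = 32]
  113 = 3·32 + 17   → row D = row B − 3·row C = (17, −3, 4)   [check: −3·145 + 4·113 = 17]
  32 = 1·17 + 15   → row E = row C − 1·row D = (15, 4, −5)   [check: 4·145 − 5·113 = 15]
  17 = 1·15 + 2   → row F = row D − 1·row E = (2, −7, 9)   [check: −7·145 + 9·113 = 2]
  15 = 7·2 + 1   → row G = row E − 7·row F = (1, 53, −68)   [check: 53·145 − 68·113 = 1]
  2 = 2·1 + 0   → remainder 0, stop. gcd = 1 (last nonzero row G).
The gcd is 1, so 113 is invertible mod 145. The last nonzero row gives 53·145 − 68·113 = 1, so t = −68. So 113^(−1) ≡ −68 ≡ 77 (mod 145). Verify: 113 · 77 = 8701 ≡ 1 (mod 145). ✓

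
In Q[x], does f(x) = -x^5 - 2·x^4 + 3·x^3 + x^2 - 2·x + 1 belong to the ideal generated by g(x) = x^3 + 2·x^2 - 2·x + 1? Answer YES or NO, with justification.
In Q[x] the ideal (g) consists of all multiples of g, so f ∈ (g) iff g | f, i.e. iff the remainder of f on division by g is 0. Divide f by g (g is monic, so eliminate the leading term of the running remainder at each step):
  leading term -x^5: subtract (-x^2)·g(x) = -x^5 - 2·x^4 + 2·x^3 - x^2, leaving x^3 + 2·x^2 - 2·x + 1
  leading term x^3: subtract (1)·g(x) = x^3 + 2·x^2 - 2·x + 1, leaving 0
The remainder is 0, so f(x) = g(x) · h(x) with h(x) = 1 - x^2. Hence g | f, i.e. f ∈ (g).

Final answer: YES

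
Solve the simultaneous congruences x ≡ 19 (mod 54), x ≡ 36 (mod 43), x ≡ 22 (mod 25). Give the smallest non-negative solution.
x ≡ 57097 (mod 58050); the representative in [0, 58050) is 57097

The moduli 54, 43, 25 are pairwise coprime, so by the CRT there is a unique solution mod 54·43·25 = 58050.
Solve by successive substitution. Start with x ≡ 19 (mod 54).
  Combine with x ≡ 36 (mod 43): write x = 19 + 54·t and require 19 + 54·t ≡ 36 (mod 43), i.e. 54·t ≡ 36 − 19 ≡ 17 (mod 43). Since 54^(−1) ≡ 4 (mod 43) (54 ≡ 11 (mod 43)), t ≡ 4·17 ≡ 25 (mod 43). So x ≡ 19 + 54·25 = 1369 (mod 2322).
  Combine with x ≡ 22 (mod 25): write x = 1369 + 2322·t and require 1369 + 2322·t ≡ 22 (mod 25), i.e. 2322·t ≡ 22 − 1369 ≡ 3 (mod 25). Since 2322^(−1) ≡ 8 (mod 25) (2322 ≡ 22 (mod 25)), t ≡ 8·3 ≡ 24 (mod 25). So x ≡ 1369 + 2322·24 = 57097 (mod 58050).
Unique solution in [0, 58050): x = 57097.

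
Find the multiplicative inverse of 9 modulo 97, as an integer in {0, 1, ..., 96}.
Apply the extended Euclidean algorithm to (97, 9), tracking rows (r, s, t) with s·97 + t·9 = r. Each division r_prev = q·r_cur + r_new produces the new row as (previous row) − q·(current row):
  row A: (97, 1, 0)   [1·97 + 0·9 = 97]
  row B: (9, 0, 1)   [0·97 + 1·9 = 9]
  97 = 10·9 + 7   → row C = row A − 10·row B = (7, 1, −10)   [check: 1·97 − 10·9 = 7]
  9 = 1·7 + 2   → row D = row B − 1·row C = (2, −1, 11)   [check: −1·97 + 11·9 = 2]
  7 = 3·2 + 1   → row E = row C − 3·row D = (1, 4, −43)   [check: 4·97 − 43·9 = 1]
  2 = 2·1 + 0   → remainder 0, stop. gcd = 1 (last nonzero row E).
The gcd is 1, so 9 is invertible mod 97. The last nonzero row gives 4·97 − 43·9 = 1, so t = −43. So 9^(−1) ≡ −43 ≡ 54 (mod 97). Verify: 9 · 54 = 486 ≡ 1 (mod 97). ✓

Final answer: 9^(−1) ≡ 54 (mod 97)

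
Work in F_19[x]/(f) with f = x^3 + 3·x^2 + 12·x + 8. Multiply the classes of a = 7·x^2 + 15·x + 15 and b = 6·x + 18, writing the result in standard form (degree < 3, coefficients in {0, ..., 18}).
Multiply as integer polynomials: a · b = 42·x^3 + 216·x^2 + 360·x + 270. Reducing coefficients mod 19: a · b ≡ 4·x^3 + 7·x^2 + 18·x + 4. Now divide by f(x) = x^3 + 3·x^2 + 12·x + 8 in F_19[x], eliminating the leading term at each step:
  leading term 4·x^3: subtract (4)·f(x) = 4·x^3 + 12·x^2 + 10·x + 13, leaving 14·x^2 + 8·x + 10 (coefficients mod 19)
The degree is now < 3, so this is the remainder. Hence a · b ≡ 14·x^2 + 8·x + 10 in F_19[x]/(f).

Final answer: a · b ≡ 14·x^2 + 8·x + 10 (mod f(x))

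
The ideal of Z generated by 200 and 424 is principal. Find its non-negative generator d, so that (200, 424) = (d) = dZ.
In the PID Z, (a, b) is generated by gcd(a, b). Compute gcd(424, 200) with the extended Euclidean algorithm, tracking rows (r, s, t) with s·424 + t·200 = r:
  row A: (424, 1, 0)   [1·424 + 0·200 = 424]
  row B: (200, 0, 1)   [0·424 + 1·200 = 200]
  424 = 2·200 + 24   → row C = row A − 2·row B = (24, 1, −2)   [check: 1·424 − 2·200 = 24]
  200 = 8·24 + 8   → row D = row B − 8·row C = (8, −8, 17)   [check: −8·424 + 17·200 = 8]
  24 = 3·8 + 0   → remainder 0, stop. gcd = 8 (last nonzero row D).
So gcd(200, 424) = 8, with Bézout identity −8·424 + 17·200 = 8. Containment (⊇): the Bézout identity exhibits 8 as an element of (200, 424), giving (8) ⊆ (200, 424). Containment (⊆): since 8 | 200 and 8 | 424 (200 = 8·25, 424 = 8·53), every Z-linear combination of 200 and 424 is divisible by 8, so (200, 424) ⊆ (8). Therefore (200, 424) = (8), d = 8.

Final answer: (200, 424) = (8); d = 8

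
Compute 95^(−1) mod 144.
95^(−1) ≡ 47 (mod 144)

Apply the extended Euclidean algorithm to (144, 95), tracking rows (r, s, t) with s·144 + t·95 = r. Each division r_prev = q·r_cur + r_new produces the new row as (previous row) − q·(current row):
  row A: (144, 1, 0)   [1·144 + 0·95 = 144]
  row B: (95, 0, 1)   [0·144 + 1·95 = 95]
  144 = 1·95 + 49   → row C = row A − 1·row B = (49, 1, −1)   [check: 1·144 − 1·95 = 49]
  95 = 1·49 + 46   → row D = row B − 1·row C = (46, −1, 2)   [check: −1·144 + 2·95 = 46]
  49 = 1·46 + 3   → row E = row C − 1·row D = (3, 2, −3)   [check: 2·144 − 3·95 = 3]
  46 = 15·3 + 1   → row F = row D − 15·row E = (1, −31, 47)   [check: −31·144 + 47·95 = 1]
  3 = 3·1 + 0   → remainder 0, stop. gcd = 1 (last nonzero row F).
The gcd is 1, so 95 is invertible mod 144. The last nonzero row gives −31·144 + 47·95 = 1, so t = 47. So 95^(−1) ≡ 47 (mod 144). Verify: 95 · 47 = 4465 ≡ 1 (mod 144). ✓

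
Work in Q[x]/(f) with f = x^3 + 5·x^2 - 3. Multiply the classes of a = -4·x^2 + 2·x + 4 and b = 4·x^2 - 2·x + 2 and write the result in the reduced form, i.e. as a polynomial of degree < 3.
a · b ≡ -476·x^2 - 52·x + 296 (mod f(x))

First multiply in Q[x] without reducing: a · b = -16·x^4 + 16·x^3 + 4·x^2 - 4·x + 8. Now divide by f(x) = x^3 + 5·x^2 - 3, eliminating the leading term at each step:
  leading term -16·x^4: subtract (-16·x)·f(x) = -16·x^4 - 80·x^3 + 48·x, leaving 96·x^3 + 4·x^2 - 52·x + 8
  leading term 96·x^3: subtract (96)·f(x) = 96·x^3 + 480·x^2 - 288, leaving -476·x^2 - 52·x + 296
The degree is now < 3, so this is the remainder. Hence a · b ≡ -476·x^2 - 52·x + 296 in Q[x]/(f).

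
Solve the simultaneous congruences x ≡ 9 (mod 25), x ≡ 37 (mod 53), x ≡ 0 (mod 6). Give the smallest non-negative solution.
The moduli 25, 53, 6 are pairwise coprime, so by the CRT there is a unique solution mod 25·53·6 = 7950.
Solve by successive substitution. Start with x ≡ 9 (mod 25).
  Combine with x ≡ 37 (mod 53): write x = 9 + 25·t and require 9 + 25·t ≡ 37 (mod 53), i.e. 25·t ≡ 37 − 9 ≡ 28 (mod 53). Since 25^(−1) ≡ 17 (mod 53), t ≡ 17·28 ≡ 52 (mod 53). So x ≡ 9 + 25·52 = 1309 (mod 1325).
  Combine with x ≡ 0 (mod 6): write x = 1309 + 1325·t and require 1309 + 1325·t ≡ 0 (mod 6), i.e. 1325·t ≡ 0 − 1309 ≡ 5 (mod 6). Since 1325^(−1) ≡ 5 (mod 6) (1325 ≡ 5 (mod 6)), t ≡ 5·5 ≡ 1 (mod 6). So x ≡ 1309 + 1325·1 = 2634 (mod 7950).
Unique solution in [0, 7950): x = 2634.

Final answer: x ≡ 2634 (mod 7950); the representative in [0, 7950) is 2634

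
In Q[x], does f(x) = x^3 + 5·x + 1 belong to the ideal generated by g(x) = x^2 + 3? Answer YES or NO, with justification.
In Q[x] the ideal (g) consists of all multiples of g, so f ∈ (g) iff g | f, i.e. iff the remainder of f on division by g is 0. Divide f by g (g is monic, so eliminate the leading term of the running remainder at each step):
  leading term x^3: subtract (x)·g(x) = x^3 + 3·x, leaving 2·x + 1
The remainder r(x) = 2·x + 1 ≠ 0 (and deg r < deg g), so g ∤ f, i.e. f ∉ (g).

Final answer: NO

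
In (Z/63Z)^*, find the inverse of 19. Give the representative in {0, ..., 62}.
Apply the extended Euclidean algorithm to (63, 19), tracking rows (r, s, t) with s·63 + t·19 = r. Each division r_prev = q·r_cur + r_new produces the new row as (previous row) − q·(current row):
  row A: (63, 1, 0)   [1·63 + 0·19 = 63]
  row B: (19, 0, 1)   [0·63 + 1·19 = 19]
  63 = 3·19 + 6   → row C = row A − 3·row B = (6, 1, −3)   [check: 1·63 − 3·19 = 6]
  19 = 3·6 + 1   → row D = row B − 3·row C = (1, −3, 10)   [check: −3·63 + 10·19 = 1]
  6 = 6·1 + 0   → remainder 0, stop. gcd = 1 (last nonzero row D).
The gcd is 1, so 19 is invertible mod 63. The last nonzero row gives −3·63 + 10·19 = 1, so t = 10. So 19^(−1) ≡ 10 (mod 63). Verify: 19 · 10 = 190 ≡ 1 (mod 63). ✓

Final answer: 19^(−1) ≡ 10 (mod 63)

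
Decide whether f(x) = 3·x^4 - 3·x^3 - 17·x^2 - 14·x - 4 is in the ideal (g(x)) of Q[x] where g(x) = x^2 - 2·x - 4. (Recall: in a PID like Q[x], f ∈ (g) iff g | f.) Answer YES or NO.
In Q[x] the ideal (g) consists of all multiples of g, so f ∈ (g) iff g | f, i.e. iff the remainder of f on division by g is 0. Divide f by g (g is monic, so eliminate the leading term of the running remainder at each step):
  leading term 3·x^4: subtract (3·x^2)·g(x) = 3·x^4 - 6·x^3 - 12·x^2, leaving 3·x^3 - 5·x^2 - 14·x - 4
  leading term 3·x^3: subtract (3·x)·g(x) = 3·x^3 - 6·x^2 - 12·x, leaving x^2 - 2·x - 4
  leading term x^2: subtract (1)·g(x) = x^2 - 2·x - 4, leaving 0
The remainder is 0, so f(x) = g(x) · h(x) with h(x) = 3·x^2 + 3·x + 1. Hence g | f, i.e. f ∈ (g).

Final answer: YES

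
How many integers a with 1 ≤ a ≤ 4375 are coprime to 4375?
3000

The number of a ∈ {1, ..., 4375} with gcd(a, 4375) = 1 is by definition Euler's totient φ(4375). φ is multiplicative, with φ(p^e) = p^e − p^(e−1). Factorise 4375 = 5^4 · 7. Then
  φ(4375) = (5^4 − 5^3) · (7 − 1) = 500 · 6 = 3000.
So there are 3000 such integers.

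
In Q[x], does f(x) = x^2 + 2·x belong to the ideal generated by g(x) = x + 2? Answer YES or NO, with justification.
YES

In Q[x] the ideal (g) consists of all multiples of g, so f ∈ (g) iff g | f, i.e. iff the remainder of f on division by g is 0. Divide f by g (g is monic, so eliminate the leading term of the running remainder at each step):
  leading term x^2: subtract (x)·g(x) = x^2 + 2·x, leaving 0
The remainder is 0, so f(x) = g(x) · h(x) with h(x) = x. Hence g | f, i.e. f ∈ (g).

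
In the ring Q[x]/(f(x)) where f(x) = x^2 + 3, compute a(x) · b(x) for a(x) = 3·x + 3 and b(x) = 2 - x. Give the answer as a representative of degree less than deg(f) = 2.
a · b ≡ 3·x + 15 (mod f(x))

First multiply in Q[x] without reducing: a · b = -3·x^2 + 3·x + 6. Now divide by f(x) = x^2 + 3, eliminating the leading term at each step:
  leading term -3·x^2: subtract (-3)·f(x) = -3·x^2 - 9, leaving 3·x + 15
The degree is now < 2, so this is the remainder. Hence a · b ≡ 3·x + 15 in Q[x]/(f).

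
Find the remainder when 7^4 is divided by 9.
Use repeated squaring. Binary(4) = 100. Walk through the bits of the exponent 4 left-to-right: at each bit after the leading one, square the running value, then multiply by 7 if the bit is 1 (always reducing mod 9):
  bit 1 = 1 (leading): start with 7.
  bit 2 = 0: square 7^2 = 49 ≡ 4 (mod 9).
  bit 3 = 0: square 4^2 = 16 ≡ 7 (mod 9).
Final value: 7^4 ≡ 7 (mod 9).

Final answer: 7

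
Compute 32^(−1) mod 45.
32^(−1) ≡ 38 (mod 45)

Apply the extended Euclidean algorithm to (45, 32), tracking rows (r, s, t) with s·45 + t·32 = r. Each division r_prev = q·r_cur + r_new produces the new row as (previous row) − q·(current row):
  row A: (45, 1, 0)   [1·45 + 0·32 = 45]
  row B: (32, 0, 1)   [0·45 + 1·32 = 32]
  45 = 1·32 + 13   → row C = row A − 1·row B = (13, 1, −1)   [check: 1·45 − 1·32 = 13]
  32 = 2·13 + 6   → row D = row B − 2·row C = (6, −2, 3)   [check: −2·45 + 3·32 = 6]
  13 = 2·6 + 1   → row E = row C − 2·row D = (1, 5, −7)   [check: 5·45 − 7·32 = 1]
  6 = 6·1 + 0   → remainder 0, stop. gcd = 1 (last nonzero row E).
The gcd is 1, so 32 is invertible mod 45. The last nonzero row gives 5·45 − 7·32 = 1, so t = −7. So 32^(−1) ≡ −7 ≡ 38 (mod 45). Verify: 32 · 38 = 1216 ≡ 1 (mod 45). ✓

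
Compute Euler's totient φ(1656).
φ is multiplicative, with φ(p^e) = p^e − p^(e−1). Factorise 1656 = 2^3 · 3^2 · 23. Then
  φ(1656) = (2^3 − 2^2) · (3^2 − 3^1) · (23 − 1) = 4 · 6 · 22 = 528.

Final answer: φ(1656) = 528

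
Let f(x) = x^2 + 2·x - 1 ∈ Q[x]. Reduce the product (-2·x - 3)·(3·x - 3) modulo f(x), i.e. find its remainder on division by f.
a · b ≡ 9·x + 3 (mod f(x))

First multiply in Q[x] without reducing: a · b = -6·x^2 - 3·x + 9. Now divide by f(x) = x^2 + 2·x - 1, eliminating the leading term at each step:
  leading term -6·x^2: subtract (-6)·f(x) = -6·x^2 - 12·x + 6, leaving 9·x + 3
The degree is now < 2, so this is the remainder. Hence a · b ≡ 9·x + 3 in Q[x]/(f).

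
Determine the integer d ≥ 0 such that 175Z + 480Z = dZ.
In the PID Z, (a, b) is generated by gcd(a, b). Compute gcd(480, 175) with the extended Euclidean algorithm, tracking rows (r, s, t) with s·480 + t·175 = r:
  row A: (480, 1, 0)   [1·480 + 0·175 = 480]
  row B: (175, 0, 1)   [0·480 + 1·175 = 175]
  480 = 2·175 + 130   → row C = row A − 2·row B = (130, 1, −2)   [check: 1·480 − 2·175 = 130]
  175 = 1·130 + 45   → row D = row B − 1·row C = (45, −1, 3)   [check: −1·480 + 3·175 = 45]
  130 = 2·45 + 40   → row E = row C − 2·row D = (40, 3, −8)   [check: 3·480 − 8·175 = 40]
  45 = 1·40 + 5   → row F = row D − 1·row E = (5, −4, 11)   [check: −4·480 + 11·175 = 5]
  40 = 8·5 + 0   → remainder 0, stop. gcd = 5 (last nonzero row F).
So gcd(175, 480) = 5, with Bézout identity −4·480 + 11·175 = 5. Containment (⊇): the Bézout identity exhibits 5 as an element of (175, 480), giving (5) ⊆ (175, 480). Containment (⊆): since 5 | 175 and 5 | 480 (175 = 5·35, 480 = 5·96), every Z-linear combination of 175 and 480 is divisible by 5, so (175, 480) ⊆ (5). Therefore (175, 480) = (5), d = 5.

Final answer: (175, 480) = (5); d = 5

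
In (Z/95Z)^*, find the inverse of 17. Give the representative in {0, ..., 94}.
Apply the extended Euclidean algorithm to (95, 17), tracking rows (r, s, t) with s·95 + t·17 = r. Each division r_prev = q·r_cur + r_new produces the new row as (previous row) − q·(current row):
  row A: (95, 1, 0)   [1·95 + 0·17 = 95]
  row B: (17, 0, 1)   [0·95 + 1·17 = 17]
  95 = 5·17 + 10   → row C = row A − 5·row B = (10, 1, −5)   [check: 1·95 − 5·17 = 10]
  17 = 1·10 + 7   → row D = row B − 1·row C = (7, −1, 6)   [check: −1·95 + 6·17 = 7]
  10 = 1·7 + 3   → row E = row C − 1·row D = (3, 2, −11)   [check: 2·95 − 11·17 = 3]
  7 = 2·3 + 1   → row F = row D − 2·row E = (1, −5, 28)   [check: −5·95 + 28·17 = 1]
  3 = 3·1 + 0   → remainder 0, stop. gcd = 1 (last nonzero row F).
The gcd is 1, so 17 is invertible mod 95. The last nonzero row gives −5·95 + 28·17 = 1, so t = 28. So 17^(−1) ≡ 28 (mod 95). Verify: 17 · 28 = 476 ≡ 1 (mod 95). ✓

Final answer: 17^(−1) ≡ 28 (mod 95)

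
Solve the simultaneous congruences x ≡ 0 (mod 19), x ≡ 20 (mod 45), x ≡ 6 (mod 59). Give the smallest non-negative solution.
The moduli 19, 45, 59 are pairwise coprime, so by the CRT there is a unique solution mod 19·45·59 = 50445.
Solve by successive substitution. Start with x ≡ 0 (mod 19).
  Combine with x ≡ 20 (mod 45): write x = 19·t and require 19·t ≡ 20 (mod 45). Since 19^(−1) ≡ 19 (mod 45), t ≡ 19·20 ≡ 20 (mod 45). So x ≡ 19·20 = 380 (mod 855).
  Combine with x ≡ 6 (mod 59): write x = 380 + 855·t and require 380 + 855·t ≡ 6 (mod 59), i.e. 855·t ≡ 6 − 380 ≡ 39 (mod 59). Since 855^(−1) ≡ 57 (mod 59) (855 ≡ 29 (mod 59)), t ≡ 57·39 ≡ 40 (mod 59). So x ≡ 380 + 855·40 = 34580 (mod 50445).
Unique solution in [0, 50445): x = 34580.

Final answer: x ≡ 34580 (mod 50445); the representative in [0, 50445) is 34580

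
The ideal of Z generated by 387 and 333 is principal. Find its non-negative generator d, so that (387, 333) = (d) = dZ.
In the PID Z, (a, b) is generated by gcd(a, b). Compute gcd(387, 333) with the extended Euclidean algorithm, tracking rows (r, s, t) with s·387 + t·333 = r:
  row A: (387, 1, 0)   [1·387 + 0·333 = 387]
  row B: (333, 0, 1)   [0·387 + 1·333 = 333]
  387 = 1·333 + 54   → row C = row A − 1·row B = (54, 1, −1)   [check: 1·387 − 1·333 = 54]
  333 = 6·54 + 9   → row D = row B − 6·row C = (9, −6, 7)   [check: −6·387 + 7·333 = 9]
  54 = 6·9 + 0   → remainder 0, stop. gcd = 9 (last nonzero row D).
So gcd(387, 333) = 9, with Bézout identity −6·387 + 7·333 = 9. Containment (⊇): the Bézout identity exhibits 9 as an element of (387, 333), giving (9) ⊆ (387, 333). Containment (⊆): since 9 | 387 and 9 | 333 (387 = 9·43, 333 = 9·37), every Z-linear combination of 387 and 333 is divisible by 9, so (387, 333) ⊆ (9). Therefore (387, 333) = (9), d = 9.

Final answer: (387, 333) = (9); d = 9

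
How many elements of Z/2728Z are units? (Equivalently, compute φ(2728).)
An element a ∈ Z/2728Z is a unit iff gcd(a, 2728) = 1, so the number of units is φ(2728). φ is multiplicative, with φ(p^e) = p^e − p^(e−1). Factorise 2728 = 2^3 · 11 · 31. Then
  φ(2728) = (2^3 − 2^2) · (11 − 1) · (31 − 1) = 4 · 10 · 30 = 1200.

Final answer: Z/2728Z has φ(2728) = 1200 units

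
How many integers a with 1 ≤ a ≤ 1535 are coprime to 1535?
The number of a ∈ {1, ..., 1535} with gcd(a, 1535) = 1 is by definition Euler's totient φ(1535). φ is multiplicative, with φ(p^e) = p^e − p^(e−1). Factorise 1535 = 5 · 307. Then
  φ(1535) = (5 − 1) · (307 − 1) = 4 · 306 = 1224.
So there are 1224 such integers.

Final answer: 1224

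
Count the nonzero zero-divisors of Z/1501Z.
In Z/1501Z each nonzero element is either a unit (gcd with 1501 is 1) or a zero-divisor (gcd > 1). The number of units is φ(1501): factorise 1501 = 19 · 79, so φ(1501) = (19 − 1) · (79 − 1) = 18 · 78 = 1404. The nonzero elements number 1501 − 1 = 1500. Hence the nonzero zero-divisors number 1500 − 1404 = 96.

Final answer: Z/1501Z has 96 nonzero zero-divisors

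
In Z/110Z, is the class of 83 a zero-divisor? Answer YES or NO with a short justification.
NO

gcd(83, 110) = 1, so 83 is a unit in Z/110Z (it has a multiplicative inverse). A unit cannot be a zero-divisor: if 83·b ≡ 0 then multiplying both sides by 83^(−1) gives b ≡ 0. So 83 is not a zero-divisor.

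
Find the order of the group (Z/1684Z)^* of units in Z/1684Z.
(Z/1684Z)^* consists of the classes a with gcd(a, 1684) = 1, so its order is φ(1684). φ is multiplicative, with φ(p^e) = p^e − p^(e−1). Factorise 1684 = 2^2 · 421. Then
  φ(1684) = (2^2 − 2^1) · (421 − 1) = 2 · 420 = 840.
Thus |(Z/1684Z)^*| = 840.

Final answer: |(Z/1684Z)^*| = 840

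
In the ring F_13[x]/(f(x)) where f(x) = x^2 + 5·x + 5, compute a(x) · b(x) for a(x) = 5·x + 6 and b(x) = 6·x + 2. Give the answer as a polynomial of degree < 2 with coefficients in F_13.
a · b ≡ 5 (mod f(x))

Multiply as integer polynomials: a · b = 30·x^2 + 46·x + 12. Reducing coefficients mod 13: a · b ≡ 4·x^2 + 7·x + 12. Now divide by f(x) = x^2 + 5·x + 5 in F_13[x], eliminating the leading term at each step:
  leading term 4·x^2: subtract (4)·f(x) = 4·x^2 + 7·x + 7, leaving 5 (coefficients mod 13)
The degree is now < 2, so this is the remainder. Hence a · b ≡ 5 in F_13[x]/(f).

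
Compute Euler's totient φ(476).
φ(476) = 192

φ is multiplicative, with φ(p^e) = p^e − p^(e−1). Factorise 476 = 2^2 · 7 · 17. Then
  φ(476) = (2^2 − 2^1) · (7 − 1) · (17 − 1) = 2 · 6 · 16 = 192.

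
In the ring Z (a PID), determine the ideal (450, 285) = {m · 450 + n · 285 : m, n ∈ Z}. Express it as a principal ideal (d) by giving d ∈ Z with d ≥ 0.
(450, 285) = (15); d = 15

In the PID Z, (a, b) is generated by gcd(a, b). Compute gcd(450, 285) with the extended Euclidean algorithm, tracking rows (r, s, t) with s·450 + t·285 = r:
  row A: (450, 1, 0)   [1·450 + 0·285 = 450]
  row B: (285, 0, 1)   [0·450 + 1·285 = 285]
  450 = 1·285 + 165   → row C = row A − 1·row B = (165, 1, −1)   [check: 1·450 − 1·285 = 165]
  285 = 1·165 + 120   → row D = row B − 1·row C = (120, −1, 2)   [check: −1·450 + 2·285 = 120]
  165 = 1·120 + 45   → row E = row C − 1·row D = (45, 2, −3)   [check: 2·450 − 3·285 = 45]
  120 = 2·45 + 30   → row F = row D − 2·row E = (30, −5, 8)   [check: −5·450 + 8·285 = 30]
  45 = 1·30 + 15   → row G = row E − 1·row F = (15, 7, −11)   [check: 7·450 − 11·285 = 15]
  30 = 2·15 + 0   → remainder 0, stop. gcd = 15 (last nonzero row G).
So gcd(450, 285) = 15, with Bézout identity 7·450 − 11·285 = 15. Containment (⊇): the Bézout identity exhibits 15 as an element of (450, 285), giving (15) ⊆ (450, 285). Containment (⊆): since 15 | 450 and 15 | 285 (450 = 15·30, 285 = 15·19), every Z-linear combination of 450 and 285 is divisible by 15, so (450, 285) ⊆ (15). Therefore (450, 285) = (15), d = 15.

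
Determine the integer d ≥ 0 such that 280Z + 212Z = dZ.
In the PID Z, (a, b) is generated by gcd(a, b). Compute gcd(280, 212) with the extended Euclidean algorithm, tracking rows (r, s, t) with s·280 + t·212 = r:
  row A: (280, 1, 0)   [1·280 + 0·212 = 280]
  row B: (212, 0, 1)   [0·280 + 1·212 = 212]
  280 = 1·212 + 68   → row C = row A − 1·row B = (68, 1, −1)   [check: 1·280 − 1·212 = 68]
  212 = 3·68 + 8   → row D = row B − 3·row C = (8, −3, 4)   [check: −3·280 + 4·212 = 8]
  68 = 8·8 + 4   → row E = row C − 8·row D = (4, 25, −33)   [check: 25·280 − 33·212 = 4]
  8 = 2·4 + 0   → remainder 0, stop. gcd = 4 (last nonzero row E).
So gcd(280, 212) = 4, with Bézout identity 25·280 − 33·212 = 4. Containment (⊇): the Bézout identity exhibits 4 as an element of (280, 212), giving (4) ⊆ (280, 212). Containment (⊆): since 4 | 280 and 4 | 212 (280 = 4·70, 212 = 4·53), every Z-linear combination of 280 and 212 is divisible by 4, so (280, 212) ⊆ (4). Therefore (280, 212) = (4), d = 4.

Final answer: (280, 212) = (4); d = 4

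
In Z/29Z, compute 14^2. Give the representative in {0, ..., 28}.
22

Use repeated squaring. Binary(2) = 10. Walk through the bits of the exponent 2 left-to-right: at each bit after the leading one, square the running value, then multiply by 14 if the bit is 1 (always reducing mod 29):
  bit 1 = 1 (leading): start with 14.
  bit 2 = 0: square 14^2 = 196 ≡ 22 (mod 29).
Final value: 14^2 ≡ 22 (mod 29).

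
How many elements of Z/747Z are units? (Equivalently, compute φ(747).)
Z/747Z has φ(747) = 492 units

An element a ∈ Z/747Z is a unit iff gcd(a, 747) = 1, so the number of units is φ(747). φ is multiplicative, with φ(p^e) = p^e − p^(e−1). Factorise 747 = 3^2 · 83. Then
  φ(747) = (3^2 − 3^1) · (83 − 1) = 6 · 82 = 492.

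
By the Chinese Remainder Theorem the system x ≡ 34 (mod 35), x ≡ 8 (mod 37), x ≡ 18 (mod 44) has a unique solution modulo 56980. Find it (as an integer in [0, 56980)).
The moduli 35, 37, 44 are pairwise coprime, so by the CRT there is a unique solution mod 35·37·44 = 56980.
Solve by successive substitution. Start with x ≡ 34 (mod 35).
  Combine with x ≡ 8 (mod 37): write x = 34 + 35·t and require 34 + 35·t ≡ 8 (mod 37), i.e. 35·t ≡ 8 − 34 ≡ 11 (mod 37). Since 35^(−1) ≡ 18 (mod 37), t ≡ 18·11 ≡ 13 (mod 37). So x ≡ 34 + 35·13 = 489 (mod 1295).
  Combine with x ≡ 18 (mod 44): write x = 489 + 1295·t and require 489 + 1295·t ≡ 18 (mod 44), i.e. 1295·t ≡ 18 − 489 ≡ 13 (mod 44). Since 1295^(−1) ≡ 7 (mod 44) (1295 ≡ 19 (mod 44)), t ≡ 7·13 ≡ 3 (mod 44). So x ≡ 489 + 1295·3 = 4374 (mod 56980).
Unique solution in [0, 56980): x = 4374.

Final answer: x ≡ 4374 (mod 56980); the representative in [0, 56980) is 4374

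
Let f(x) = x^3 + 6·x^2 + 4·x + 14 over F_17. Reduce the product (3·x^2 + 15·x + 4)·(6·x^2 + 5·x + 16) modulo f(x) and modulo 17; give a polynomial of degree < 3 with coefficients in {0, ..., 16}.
a · b ≡ 8·x^2 + 3·x + 4 (mod f(x))

Multiply as integer polynomials: a · b = 18·x^4 + 105·x^3 + 147·x^2 + 260·x + 64. Reducing coefficients mod 17: a · b ≡ x^4 + 3·x^3 + 11·x^2 + 5·x + 13. Now divide by f(x) = x^3 + 6·x^2 + 4·x + 14 in F_17[x], eliminating the leading term at each step:
  leading term x^4: subtract (x)·f(x) = x^4 + 6·x^3 + 4·x^2 + 14·x, leaving 14·x^3 + 7·x^2 + 8·x + 13 (coefficients mod 17)
  leading term 14·x^3: subtract (14)·f(x) = 14·x^3 + 16·x^2 + 5·x + 9, leaving 8·x^2 + 3·x + 4 (coefficients mod 17)
The degree is now < 3, so this is the remainder. Hence a · b ≡ 8·x^2 + 3·x + 4 in F_17[x]/(f).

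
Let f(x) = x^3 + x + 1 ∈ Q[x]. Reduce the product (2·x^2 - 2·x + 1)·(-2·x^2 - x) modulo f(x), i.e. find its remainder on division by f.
First multiply in Q[x] without reducing: a · b = -4·x^4 + 2·x^3 - x. Now divide by f(x) = x^3 + x + 1, eliminating the leading term at each step:
  leading term -4·x^4: subtract (-4·x)·f(x) = -4·x^4 - 4·x^2 - 4·x, leaving 2·x^3 + 4·x^2 + 3·x
  leading term 2·x^3: subtract (2)·f(x) = 2·x^3 + 2·x + 2, leaving 4·x^2 + x - 2
The degree is now < 3, so this is the remainder. Hence a · b ≡ 4·x^2 + x - 2 in Q[x]/(f).

Final answer: a · b ≡ 4·x^2 + x - 2 (mod f(x))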